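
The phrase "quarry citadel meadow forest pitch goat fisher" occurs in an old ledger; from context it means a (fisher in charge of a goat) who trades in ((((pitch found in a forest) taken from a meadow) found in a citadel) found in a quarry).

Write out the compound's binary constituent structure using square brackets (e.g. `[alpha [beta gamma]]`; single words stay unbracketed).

[[quarry [citadel [meadow [forest pitch]]]] [goat fisher]]

At the top level: head "fisher" (specifically "goat fisher"); modifier "quarry citadel meadow forest pitch".
Within "quarry citadel meadow forest pitch", the head is "pitch" (specifically "citadel meadow forest pitch") and the modifier is "quarry".
Within "citadel meadow forest pitch", the head is "pitch" (specifically "meadow forest pitch") and the modifier is "citadel".
Within "meadow forest pitch", the head is "pitch" (specifically "forest pitch") and the modifier is "meadow".
Within "forest pitch", the head is "pitch" and the modifier is "forest".
Within "goat fisher", the head is "fisher" and the modifier is "goat".
Assembled: [[quarry [citadel [meadow [forest pitch]]]] [goat fisher]].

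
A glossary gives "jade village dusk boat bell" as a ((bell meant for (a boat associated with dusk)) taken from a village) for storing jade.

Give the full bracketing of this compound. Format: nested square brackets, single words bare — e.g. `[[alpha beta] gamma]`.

Overall it is a kind of bell (specifically "village dusk boat bell"); the modifier is "jade".
Within "village dusk boat bell", the head is "bell" (specifically "dusk boat bell") and the modifier is "village".
Within "dusk boat bell", the head is "bell" and the modifier is "dusk boat".
Within "dusk boat", the head is "boat" and the modifier is "dusk".
Putting it together: [jade [village [[dusk boat] bell]]].

[jade [village [[dusk boat] bell]]]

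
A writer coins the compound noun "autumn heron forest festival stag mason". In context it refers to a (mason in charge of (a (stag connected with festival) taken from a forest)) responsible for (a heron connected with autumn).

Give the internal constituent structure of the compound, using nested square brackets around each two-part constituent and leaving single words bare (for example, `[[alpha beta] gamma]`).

[[autumn heron] [[forest [festival stag]] mason]]

Whole compound: head "mason" (specifically "forest festival stag mason"), modifier "autumn heron".
Inside "autumn heron": head "heron", modifier "autumn".
Inside "forest festival stag mason": head "mason", modifier "forest festival stag".
Inside "forest festival stag": head "stag" (specifically "festival stag"), modifier "forest".
Inside "festival stag": head "stag", modifier "festival".
Putting it together: [[autumn heron] [[forest [festival stag]] mason]].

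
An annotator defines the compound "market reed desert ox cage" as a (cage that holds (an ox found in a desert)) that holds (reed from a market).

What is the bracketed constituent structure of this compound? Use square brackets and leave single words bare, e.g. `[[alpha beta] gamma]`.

Overall it is a kind of cage (specifically "desert ox cage"); the modifier is "market reed".
Inside "market reed": head "reed", modifier "market".
Inside "desert ox cage": head "cage", modifier "desert ox".
Inside "desert ox": head "ox", modifier "desert".
So the structure is [[market reed] [[desert ox] cage]].

[[market reed] [[desert ox] cage]]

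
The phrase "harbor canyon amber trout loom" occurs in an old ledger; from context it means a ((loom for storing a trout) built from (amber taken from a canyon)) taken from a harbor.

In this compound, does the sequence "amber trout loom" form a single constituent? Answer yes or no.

no

The top-level split is [harbor] [canyon amber trout loom]; the full structure is [harbor [[canyon amber] [trout loom]]].
"amber trout loom" straddles a constituent boundary, so it is not a single unit.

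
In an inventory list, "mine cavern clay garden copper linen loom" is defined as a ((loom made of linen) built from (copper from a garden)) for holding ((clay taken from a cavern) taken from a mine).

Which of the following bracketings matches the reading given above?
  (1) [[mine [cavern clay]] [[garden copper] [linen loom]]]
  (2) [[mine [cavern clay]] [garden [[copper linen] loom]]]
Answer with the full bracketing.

The paraphrase's head is the "loom" part ("garden copper linen loom"); its modifier is "mine cavern clay".
That top-level split, carried through the inner groups, gives [[mine [cavern clay]] [[garden copper] [linen loom]]].

[[mine [cavern clay]] [[garden copper] [linen loom]]]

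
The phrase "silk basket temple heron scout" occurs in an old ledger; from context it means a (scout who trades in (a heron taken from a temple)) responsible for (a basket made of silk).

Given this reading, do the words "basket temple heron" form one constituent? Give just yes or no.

The top-level split is [silk basket] [temple heron scout]; the full structure is [[silk basket] [[temple heron] scout]].
"basket temple heron" straddles a constituent boundary, so it is not a single unit.

no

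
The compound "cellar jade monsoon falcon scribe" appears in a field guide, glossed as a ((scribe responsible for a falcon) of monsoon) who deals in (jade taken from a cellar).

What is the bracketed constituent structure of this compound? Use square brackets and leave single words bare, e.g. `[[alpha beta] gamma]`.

[[cellar jade] [monsoon [falcon scribe]]]

At the top level: head "scribe" (specifically "monsoon falcon scribe"); modifier "cellar jade".
Within "cellar jade", the head is "jade" and the modifier is "cellar".
Within "monsoon falcon scribe", the head is "scribe" (specifically "falcon scribe") and the modifier is "monsoon".
Within "falcon scribe", the head is "scribe" and the modifier is "falcon".
Putting it together: [[cellar jade] [monsoon [falcon scribe]]].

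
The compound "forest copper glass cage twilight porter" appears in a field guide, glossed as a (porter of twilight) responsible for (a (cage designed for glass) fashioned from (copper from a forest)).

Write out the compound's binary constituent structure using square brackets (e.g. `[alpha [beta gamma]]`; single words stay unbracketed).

[[[forest copper] [glass cage]] [twilight porter]]

Whole compound: head "porter" (specifically "twilight porter"), modifier "forest copper glass cage".
Inside "forest copper glass cage": head "cage" (specifically "glass cage"), modifier "forest copper".
Inside "forest copper": head "copper", modifier "forest".
Inside "glass cage": head "cage", modifier "glass".
Inside "twilight porter": head "porter", modifier "twilight".
Assembled: [[[forest copper] [glass cage]] [twilight porter]].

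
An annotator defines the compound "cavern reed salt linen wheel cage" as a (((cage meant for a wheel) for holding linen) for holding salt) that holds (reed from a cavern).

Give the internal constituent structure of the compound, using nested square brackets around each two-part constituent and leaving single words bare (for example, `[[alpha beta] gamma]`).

[[cavern reed] [salt [linen [wheel cage]]]]

Whole compound: head "cage" (specifically "salt linen wheel cage"), modifier "cavern reed".
"cavern reed" → head "reed", modifier "cavern".
"salt linen wheel cage" → head "cage" (specifically "linen wheel cage"), modifier "salt".
"linen wheel cage" → head "cage" (specifically "wheel cage"), modifier "linen".
"wheel cage" → head "cage", modifier "wheel".
So the structure is [[cavern reed] [salt [linen [wheel cage]]]].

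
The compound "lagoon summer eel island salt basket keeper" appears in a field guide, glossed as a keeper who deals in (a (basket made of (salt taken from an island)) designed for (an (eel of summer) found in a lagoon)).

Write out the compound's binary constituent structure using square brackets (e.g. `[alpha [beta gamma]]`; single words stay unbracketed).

At the top level: head "keeper"; modifier "lagoon summer eel island salt basket".
Inside "lagoon summer eel island salt basket": head "basket" (specifically "island salt basket"), modifier "lagoon summer eel".
Inside "lagoon summer eel": head "eel" (specifically "summer eel"), modifier "lagoon".
Inside "summer eel": head "eel", modifier "summer".
Inside "island salt basket": head "basket", modifier "island salt".
Inside "island salt": head "salt", modifier "island".
Putting it together: [[[lagoon [summer eel]] [[island salt] basket]] keeper].

[[[lagoon [summer eel]] [[island salt] basket]] keeper]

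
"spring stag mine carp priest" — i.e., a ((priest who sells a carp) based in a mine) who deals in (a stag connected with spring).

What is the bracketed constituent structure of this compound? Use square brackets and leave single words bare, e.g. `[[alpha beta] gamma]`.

[[spring stag] [mine [carp priest]]]

At the top level: head "priest" (specifically "mine carp priest"); modifier "spring stag".
Within "spring stag", the head is "stag" and the modifier is "spring".
Within "mine carp priest", the head is "priest" (specifically "carp priest") and the modifier is "mine".
Within "carp priest", the head is "priest" and the modifier is "carp".
So the structure is [[spring stag] [mine [carp priest]]].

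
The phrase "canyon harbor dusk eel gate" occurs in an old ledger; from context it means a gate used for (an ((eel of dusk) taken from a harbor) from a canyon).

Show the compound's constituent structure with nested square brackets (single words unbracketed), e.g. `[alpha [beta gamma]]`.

[[canyon [harbor [dusk eel]]] gate]

Overall it is a kind of gate; the modifier is "canyon harbor dusk eel".
Inside "canyon harbor dusk eel": head "eel" (specifically "harbor dusk eel"), modifier "canyon".
Inside "harbor dusk eel": head "eel" (specifically "dusk eel"), modifier "harbor".
Inside "dusk eel": head "eel", modifier "dusk".
Putting it together: [[canyon [harbor [dusk eel]]] gate].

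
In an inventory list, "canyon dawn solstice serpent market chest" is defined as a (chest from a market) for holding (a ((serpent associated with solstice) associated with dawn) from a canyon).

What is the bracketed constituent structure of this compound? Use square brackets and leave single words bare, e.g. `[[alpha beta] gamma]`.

[[canyon [dawn [solstice serpent]]] [market chest]]

Overall it is a kind of chest (specifically "market chest"); the modifier is "canyon dawn solstice serpent".
Within "canyon dawn solstice serpent", the head is "serpent" (specifically "dawn solstice serpent") and the modifier is "canyon".
Within "dawn solstice serpent", the head is "serpent" (specifically "solstice serpent") and the modifier is "dawn".
Within "solstice serpent", the head is "serpent" and the modifier is "solstice".
Within "market chest", the head is "chest" and the modifier is "market".
Assembled: [[canyon [dawn [solstice serpent]]] [market chest]].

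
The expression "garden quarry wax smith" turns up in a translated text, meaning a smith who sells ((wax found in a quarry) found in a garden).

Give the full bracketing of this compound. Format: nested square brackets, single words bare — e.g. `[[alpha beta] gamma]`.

[[garden [quarry wax]] smith]

At the top level: head "smith"; modifier "garden quarry wax".
Inside "garden quarry wax": head "wax" (specifically "quarry wax"), modifier "garden".
Inside "quarry wax": head "wax", modifier "quarry".
Putting it together: [[garden [quarry wax]] smith].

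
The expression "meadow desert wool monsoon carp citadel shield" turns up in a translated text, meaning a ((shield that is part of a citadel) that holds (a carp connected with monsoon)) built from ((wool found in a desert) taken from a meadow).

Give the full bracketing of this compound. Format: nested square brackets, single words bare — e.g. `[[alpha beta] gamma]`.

The outermost head in the paraphrase is "shield" (specifically "monsoon carp citadel shield"), modified by "meadow desert wool".
Inside "meadow desert wool": head "wool" (specifically "desert wool"), modifier "meadow".
Inside "desert wool": head "wool", modifier "desert".
Inside "monsoon carp citadel shield": head "shield" (specifically "citadel shield"), modifier "monsoon carp".
Inside "monsoon carp": head "carp", modifier "monsoon".
Inside "citadel shield": head "shield", modifier "citadel".
Putting it together: [[meadow [desert wool]] [[monsoon carp] [citadel shield]]].

[[meadow [desert wool]] [[monsoon carp] [citadel shield]]]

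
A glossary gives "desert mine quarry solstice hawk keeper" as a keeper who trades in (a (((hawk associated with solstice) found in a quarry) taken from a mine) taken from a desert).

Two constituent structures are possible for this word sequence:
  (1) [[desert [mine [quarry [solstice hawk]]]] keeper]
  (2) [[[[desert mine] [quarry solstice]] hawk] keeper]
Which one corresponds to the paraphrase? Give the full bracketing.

The paraphrase's head is the "keeper" part ("keeper"); its modifier is "desert mine quarry solstice hawk".
That top-level split, carried through the inner groups, gives [[desert [mine [quarry [solstice hawk]]]] keeper].

[[desert [mine [quarry [solstice hawk]]]] keeper]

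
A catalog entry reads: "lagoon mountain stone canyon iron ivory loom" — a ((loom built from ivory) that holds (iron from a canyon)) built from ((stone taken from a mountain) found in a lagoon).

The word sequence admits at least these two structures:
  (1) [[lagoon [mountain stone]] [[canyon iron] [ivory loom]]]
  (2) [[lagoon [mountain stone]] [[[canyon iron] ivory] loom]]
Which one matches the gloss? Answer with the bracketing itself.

The paraphrase's head is the "loom" part ("canyon iron ivory loom"); its modifier is "lagoon mountain stone".
That top-level split, carried through the inner groups, gives [[lagoon [mountain stone]] [[canyon iron] [ivory loom]]].

[[lagoon [mountain stone]] [[canyon iron] [ivory loom]]]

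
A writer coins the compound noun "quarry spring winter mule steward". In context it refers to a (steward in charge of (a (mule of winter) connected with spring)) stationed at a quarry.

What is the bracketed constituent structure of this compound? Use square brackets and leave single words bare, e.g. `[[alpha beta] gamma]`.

[quarry [[spring [winter mule]] steward]]

At the top level: head "steward" (specifically "spring winter mule steward"); modifier "quarry".
Inside "spring winter mule steward": head "steward", modifier "spring winter mule".
Inside "spring winter mule": head "mule" (specifically "winter mule"), modifier "spring".
Inside "winter mule": head "mule", modifier "winter".
Putting it together: [quarry [[spring [winter mule]] steward]].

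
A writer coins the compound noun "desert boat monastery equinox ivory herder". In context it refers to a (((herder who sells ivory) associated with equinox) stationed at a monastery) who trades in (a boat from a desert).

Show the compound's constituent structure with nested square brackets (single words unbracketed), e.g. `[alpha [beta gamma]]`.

At the top level: head "herder" (specifically "monastery equinox ivory herder"); modifier "desert boat".
Inside "desert boat": head "boat", modifier "desert".
Inside "monastery equinox ivory herder": head "herder" (specifically "equinox ivory herder"), modifier "monastery".
Inside "equinox ivory herder": head "herder" (specifically "ivory herder"), modifier "equinox".
Inside "ivory herder": head "herder", modifier "ivory".
So the structure is [[desert boat] [monastery [equinox [ivory herder]]]].

[[desert boat] [monastery [equinox [ivory herder]]]]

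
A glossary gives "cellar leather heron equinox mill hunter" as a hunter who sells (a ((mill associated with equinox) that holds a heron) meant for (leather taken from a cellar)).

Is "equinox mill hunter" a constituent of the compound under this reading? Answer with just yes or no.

no

The top-level split is [cellar leather heron equinox mill] [hunter]; the full structure is [[[cellar leather] [heron [equinox mill]]] hunter].
"equinox mill hunter" straddles a constituent boundary, so it is not a single unit.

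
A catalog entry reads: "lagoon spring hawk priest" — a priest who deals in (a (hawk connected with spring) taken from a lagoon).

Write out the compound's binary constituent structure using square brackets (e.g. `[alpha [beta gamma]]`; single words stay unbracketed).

Overall it is a kind of priest; the modifier is "lagoon spring hawk".
"lagoon spring hawk" → head "hawk" (specifically "spring hawk"), modifier "lagoon".
"spring hawk" → head "hawk", modifier "spring".
Assembled: [[lagoon [spring hawk]] priest].

[[lagoon [spring hawk]] priest]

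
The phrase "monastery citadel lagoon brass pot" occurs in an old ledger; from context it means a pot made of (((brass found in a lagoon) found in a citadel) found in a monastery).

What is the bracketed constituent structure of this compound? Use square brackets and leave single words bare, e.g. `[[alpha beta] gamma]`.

At the top level: head "pot"; modifier "monastery citadel lagoon brass".
Inside "monastery citadel lagoon brass": head "brass" (specifically "citadel lagoon brass"), modifier "monastery".
Inside "citadel lagoon brass": head "brass" (specifically "lagoon brass"), modifier "citadel".
Inside "lagoon brass": head "brass", modifier "lagoon".
So the structure is [[monastery [citadel [lagoon brass]]] pot].

[[monastery [citadel [lagoon brass]]] pot]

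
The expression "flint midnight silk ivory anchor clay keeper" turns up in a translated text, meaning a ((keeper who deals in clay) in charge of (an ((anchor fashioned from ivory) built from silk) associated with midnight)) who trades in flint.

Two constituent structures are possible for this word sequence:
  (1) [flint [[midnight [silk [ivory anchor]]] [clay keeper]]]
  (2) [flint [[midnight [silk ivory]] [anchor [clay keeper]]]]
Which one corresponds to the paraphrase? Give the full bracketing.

[flint [[midnight [silk [ivory anchor]]] [clay keeper]]]

The paraphrase's head is the "keeper" part ("midnight silk ivory anchor clay keeper"); its modifier is "flint".
That top-level split, carried through the inner groups, gives [flint [[midnight [silk [ivory anchor]]] [clay keeper]]].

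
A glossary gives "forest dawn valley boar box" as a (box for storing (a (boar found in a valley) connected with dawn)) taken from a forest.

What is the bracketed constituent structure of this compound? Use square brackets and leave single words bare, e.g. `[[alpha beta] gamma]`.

[forest [[dawn [valley boar]] box]]

Overall it is a kind of box (specifically "dawn valley boar box"); the modifier is "forest".
Inside "dawn valley boar box": head "box", modifier "dawn valley boar".
Inside "dawn valley boar": head "boar" (specifically "valley boar"), modifier "dawn".
Inside "valley boar": head "boar", modifier "valley".
So the structure is [forest [[dawn [valley boar]] box]].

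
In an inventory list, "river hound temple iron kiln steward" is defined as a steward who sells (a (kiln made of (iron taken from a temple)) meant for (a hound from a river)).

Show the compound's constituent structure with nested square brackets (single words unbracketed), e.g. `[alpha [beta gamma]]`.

[[[river hound] [[temple iron] kiln]] steward]

Whole compound: head "steward", modifier "river hound temple iron kiln".
Inside "river hound temple iron kiln": head "kiln" (specifically "temple iron kiln"), modifier "river hound".
Inside "river hound": head "hound", modifier "river".
Inside "temple iron kiln": head "kiln", modifier "temple iron".
Inside "temple iron": head "iron", modifier "temple".
So the structure is [[[river hound] [[temple iron] kiln]] steward].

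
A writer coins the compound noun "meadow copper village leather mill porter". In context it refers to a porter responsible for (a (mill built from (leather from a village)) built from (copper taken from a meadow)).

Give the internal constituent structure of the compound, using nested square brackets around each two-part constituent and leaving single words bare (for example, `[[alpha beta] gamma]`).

The outermost head in the paraphrase is "porter", modified by "meadow copper village leather mill".
"meadow copper village leather mill" → head "mill" (specifically "village leather mill"), modifier "meadow copper".
"meadow copper" → head "copper", modifier "meadow".
"village leather mill" → head "mill", modifier "village leather".
"village leather" → head "leather", modifier "village".
So the structure is [[[meadow copper] [[village leather] mill]] porter].

[[[meadow copper] [[village leather] mill]] porter]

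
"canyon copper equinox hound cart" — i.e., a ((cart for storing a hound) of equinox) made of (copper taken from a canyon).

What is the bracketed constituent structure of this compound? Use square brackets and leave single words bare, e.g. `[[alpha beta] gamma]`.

[[canyon copper] [equinox [hound cart]]]

Overall it is a kind of cart (specifically "equinox hound cart"); the modifier is "canyon copper".
"canyon copper" → head "copper", modifier "canyon".
"equinox hound cart" → head "cart" (specifically "hound cart"), modifier "equinox".
"hound cart" → head "cart", modifier "hound".
So the structure is [[canyon copper] [equinox [hound cart]]].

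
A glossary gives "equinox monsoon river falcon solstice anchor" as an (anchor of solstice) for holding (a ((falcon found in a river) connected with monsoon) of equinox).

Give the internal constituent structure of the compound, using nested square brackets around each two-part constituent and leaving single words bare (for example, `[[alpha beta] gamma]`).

Overall it is a kind of anchor (specifically "solstice anchor"); the modifier is "equinox monsoon river falcon".
Inside "equinox monsoon river falcon": head "falcon" (specifically "monsoon river falcon"), modifier "equinox".
Inside "monsoon river falcon": head "falcon" (specifically "river falcon"), modifier "monsoon".
Inside "river falcon": head "falcon", modifier "river".
Inside "solstice anchor": head "anchor", modifier "solstice".
Putting it together: [[equinox [monsoon [river falcon]]] [solstice anchor]].

[[equinox [monsoon [river falcon]]] [solstice anchor]]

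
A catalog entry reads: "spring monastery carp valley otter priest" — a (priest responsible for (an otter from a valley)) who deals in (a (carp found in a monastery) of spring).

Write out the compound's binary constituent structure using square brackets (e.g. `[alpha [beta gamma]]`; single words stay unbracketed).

[[spring [monastery carp]] [[valley otter] priest]]

At the top level: head "priest" (specifically "valley otter priest"); modifier "spring monastery carp".
"spring monastery carp" → head "carp" (specifically "monastery carp"), modifier "spring".
"monastery carp" → head "carp", modifier "monastery".
"valley otter priest" → head "priest", modifier "valley otter".
"valley otter" → head "otter", modifier "valley".
Putting it together: [[spring [monastery carp]] [[valley otter] priest]].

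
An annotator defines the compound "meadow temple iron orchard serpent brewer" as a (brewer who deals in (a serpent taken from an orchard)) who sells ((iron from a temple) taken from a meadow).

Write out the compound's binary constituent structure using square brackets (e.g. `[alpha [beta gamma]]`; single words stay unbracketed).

At the top level: head "brewer" (specifically "orchard serpent brewer"); modifier "meadow temple iron".
"meadow temple iron" → head "iron" (specifically "temple iron"), modifier "meadow".
"temple iron" → head "iron", modifier "temple".
"orchard serpent brewer" → head "brewer", modifier "orchard serpent".
"orchard serpent" → head "serpent", modifier "orchard".
Putting it together: [[meadow [temple iron]] [[orchard serpent] brewer]].

[[meadow [temple iron]] [[orchard serpent] brewer]]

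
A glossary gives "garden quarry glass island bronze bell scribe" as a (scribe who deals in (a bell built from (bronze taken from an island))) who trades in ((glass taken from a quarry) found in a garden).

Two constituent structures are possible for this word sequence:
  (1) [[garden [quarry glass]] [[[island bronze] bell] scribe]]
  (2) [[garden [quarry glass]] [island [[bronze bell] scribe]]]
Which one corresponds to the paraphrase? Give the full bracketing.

[[garden [quarry glass]] [[[island bronze] bell] scribe]]

The paraphrase's head is the "scribe" part ("island bronze bell scribe"); its modifier is "garden quarry glass".
That top-level split, carried through the inner groups, gives [[garden [quarry glass]] [[[island bronze] bell] scribe]].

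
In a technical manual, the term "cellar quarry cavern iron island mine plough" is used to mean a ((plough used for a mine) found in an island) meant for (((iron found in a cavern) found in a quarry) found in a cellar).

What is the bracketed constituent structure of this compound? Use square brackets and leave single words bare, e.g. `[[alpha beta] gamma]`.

Whole compound: head "plough" (specifically "island mine plough"), modifier "cellar quarry cavern iron".
Within "cellar quarry cavern iron", the head is "iron" (specifically "quarry cavern iron") and the modifier is "cellar".
Within "quarry cavern iron", the head is "iron" (specifically "cavern iron") and the modifier is "quarry".
Within "cavern iron", the head is "iron" and the modifier is "cavern".
Within "island mine plough", the head is "plough" (specifically "mine plough") and the modifier is "island".
Within "mine plough", the head is "plough" and the modifier is "mine".
So the structure is [[cellar [quarry [cavern iron]]] [island [mine plough]]].

[[cellar [quarry [cavern iron]]] [island [mine plough]]]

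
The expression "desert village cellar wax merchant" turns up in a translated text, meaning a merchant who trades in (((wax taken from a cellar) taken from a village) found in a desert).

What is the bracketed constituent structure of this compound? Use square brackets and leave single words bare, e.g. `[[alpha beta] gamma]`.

Overall it is a kind of merchant; the modifier is "desert village cellar wax".
Within "desert village cellar wax", the head is "wax" (specifically "village cellar wax") and the modifier is "desert".
Within "village cellar wax", the head is "wax" (specifically "cellar wax") and the modifier is "village".
Within "cellar wax", the head is "wax" and the modifier is "cellar".
Putting it together: [[desert [village [cellar wax]]] merchant].

[[desert [village [cellar wax]]] merchant]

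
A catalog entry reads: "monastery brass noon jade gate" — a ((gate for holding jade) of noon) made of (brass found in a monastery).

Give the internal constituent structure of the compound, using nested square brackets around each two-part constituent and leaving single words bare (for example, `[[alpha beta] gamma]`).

[[monastery brass] [noon [jade gate]]]

Whole compound: head "gate" (specifically "noon jade gate"), modifier "monastery brass".
Within "monastery brass", the head is "brass" and the modifier is "monastery".
Within "noon jade gate", the head is "gate" (specifically "jade gate") and the modifier is "noon".
Within "jade gate", the head is "gate" and the modifier is "jade".
So the structure is [[monastery brass] [noon [jade gate]]].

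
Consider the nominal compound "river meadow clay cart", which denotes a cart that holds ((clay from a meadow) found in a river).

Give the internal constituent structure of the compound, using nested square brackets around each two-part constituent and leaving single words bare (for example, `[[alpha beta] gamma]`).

Overall it is a kind of cart; the modifier is "river meadow clay".
"river meadow clay" → head "clay" (specifically "meadow clay"), modifier "river".
"meadow clay" → head "clay", modifier "meadow".
Putting it together: [[river [meadow clay]] cart].

[[river [meadow clay]] cart]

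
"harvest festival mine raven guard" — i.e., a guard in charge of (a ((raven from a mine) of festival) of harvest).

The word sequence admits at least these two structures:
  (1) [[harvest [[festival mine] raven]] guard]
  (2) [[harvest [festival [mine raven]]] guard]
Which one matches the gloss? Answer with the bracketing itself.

The paraphrase's head is the "guard" part ("guard"); its modifier is "harvest festival mine raven".
That top-level split, carried through the inner groups, gives [[harvest [festival [mine raven]]] guard].

[[harvest [festival [mine raven]]] guard]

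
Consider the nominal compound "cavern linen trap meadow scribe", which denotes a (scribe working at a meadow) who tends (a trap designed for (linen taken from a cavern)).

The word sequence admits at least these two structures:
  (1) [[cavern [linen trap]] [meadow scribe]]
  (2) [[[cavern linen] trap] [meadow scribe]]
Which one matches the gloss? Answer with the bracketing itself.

[[[cavern linen] trap] [meadow scribe]]

The paraphrase's head is the "scribe" part ("meadow scribe"); its modifier is "cavern linen trap".
That top-level split, carried through the inner groups, gives [[[cavern linen] trap] [meadow scribe]].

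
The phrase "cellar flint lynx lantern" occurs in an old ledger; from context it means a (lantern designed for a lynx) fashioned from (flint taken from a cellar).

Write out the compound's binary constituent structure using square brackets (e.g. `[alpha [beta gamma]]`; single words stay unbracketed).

[[cellar flint] [lynx lantern]]

Whole compound: head "lantern" (specifically "lynx lantern"), modifier "cellar flint".
"cellar flint" → head "flint", modifier "cellar".
"lynx lantern" → head "lantern", modifier "lynx".
So the structure is [[cellar flint] [lynx lantern]].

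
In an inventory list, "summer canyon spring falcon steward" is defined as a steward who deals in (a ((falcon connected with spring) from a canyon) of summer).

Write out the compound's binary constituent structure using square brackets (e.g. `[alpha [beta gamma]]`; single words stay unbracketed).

[[summer [canyon [spring falcon]]] steward]

Overall it is a kind of steward; the modifier is "summer canyon spring falcon".
Within "summer canyon spring falcon", the head is "falcon" (specifically "canyon spring falcon") and the modifier is "summer".
Within "canyon spring falcon", the head is "falcon" (specifically "spring falcon") and the modifier is "canyon".
Within "spring falcon", the head is "falcon" and the modifier is "spring".
So the structure is [[summer [canyon [spring falcon]]] steward].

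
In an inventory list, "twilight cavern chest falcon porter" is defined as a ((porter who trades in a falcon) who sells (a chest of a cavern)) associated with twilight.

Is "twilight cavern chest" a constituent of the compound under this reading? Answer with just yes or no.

The top-level split is [twilight] [cavern chest falcon porter]; the full structure is [twilight [[cavern chest] [falcon porter]]].
"twilight cavern chest" straddles a constituent boundary, so it is not a single unit.

no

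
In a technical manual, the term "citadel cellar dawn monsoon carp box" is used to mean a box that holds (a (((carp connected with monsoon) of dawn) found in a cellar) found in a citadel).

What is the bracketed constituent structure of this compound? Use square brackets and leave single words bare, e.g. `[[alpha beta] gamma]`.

At the top level: head "box"; modifier "citadel cellar dawn monsoon carp".
Inside "citadel cellar dawn monsoon carp": head "carp" (specifically "cellar dawn monsoon carp"), modifier "citadel".
Inside "cellar dawn monsoon carp": head "carp" (specifically "dawn monsoon carp"), modifier "cellar".
Inside "dawn monsoon carp": head "carp" (specifically "monsoon carp"), modifier "dawn".
Inside "monsoon carp": head "carp", modifier "monsoon".
So the structure is [[citadel [cellar [dawn [monsoon carp]]]] box].

[[citadel [cellar [dawn [monsoon carp]]]] box]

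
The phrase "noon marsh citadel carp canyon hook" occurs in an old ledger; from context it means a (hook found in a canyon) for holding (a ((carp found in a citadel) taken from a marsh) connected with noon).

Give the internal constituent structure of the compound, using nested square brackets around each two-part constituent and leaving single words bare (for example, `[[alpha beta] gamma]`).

[[noon [marsh [citadel carp]]] [canyon hook]]

Overall it is a kind of hook (specifically "canyon hook"); the modifier is "noon marsh citadel carp".
Inside "noon marsh citadel carp": head "carp" (specifically "marsh citadel carp"), modifier "noon".
Inside "marsh citadel carp": head "carp" (specifically "citadel carp"), modifier "marsh".
Inside "citadel carp": head "carp", modifier "citadel".
Inside "canyon hook": head "hook", modifier "canyon".
Putting it together: [[noon [marsh [citadel carp]]] [canyon hook]].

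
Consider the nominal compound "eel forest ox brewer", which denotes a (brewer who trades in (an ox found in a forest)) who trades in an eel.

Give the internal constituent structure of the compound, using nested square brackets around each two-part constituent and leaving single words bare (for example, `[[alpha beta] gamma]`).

[eel [[forest ox] brewer]]

At the top level: head "brewer" (specifically "forest ox brewer"); modifier "eel".
"forest ox brewer" → head "brewer", modifier "forest ox".
"forest ox" → head "ox", modifier "forest".
Putting it together: [eel [[forest ox] brewer]].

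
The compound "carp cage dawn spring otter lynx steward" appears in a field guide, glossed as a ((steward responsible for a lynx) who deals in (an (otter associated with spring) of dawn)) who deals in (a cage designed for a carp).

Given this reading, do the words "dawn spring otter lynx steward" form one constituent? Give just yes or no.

yes

The paraphrase groups the words so that "dawn spring otter lynx steward" is one unit: it corresponds to a single parenthesized sub-phrase.
The full structure is [[carp cage] [[dawn [spring otter]] [lynx steward]]], in which [dawn spring otter lynx steward] is a constituent.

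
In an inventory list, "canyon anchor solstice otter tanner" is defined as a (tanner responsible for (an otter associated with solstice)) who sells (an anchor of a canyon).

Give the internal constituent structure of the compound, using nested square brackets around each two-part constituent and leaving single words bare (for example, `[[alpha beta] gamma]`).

[[canyon anchor] [[solstice otter] tanner]]

The outermost head in the paraphrase is "tanner" (specifically "solstice otter tanner"), modified by "canyon anchor".
Inside "canyon anchor": head "anchor", modifier "canyon".
Inside "solstice otter tanner": head "tanner", modifier "solstice otter".
Inside "solstice otter": head "otter", modifier "solstice".
Assembled: [[canyon anchor] [[solstice otter] tanner]].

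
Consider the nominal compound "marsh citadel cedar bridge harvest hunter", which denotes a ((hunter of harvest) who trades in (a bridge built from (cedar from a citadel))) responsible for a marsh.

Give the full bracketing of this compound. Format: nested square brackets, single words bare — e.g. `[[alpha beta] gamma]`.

[marsh [[[citadel cedar] bridge] [harvest hunter]]]

Overall it is a kind of hunter (specifically "citadel cedar bridge harvest hunter"); the modifier is "marsh".
"citadel cedar bridge harvest hunter" → head "hunter" (specifically "harvest hunter"), modifier "citadel cedar bridge".
"citadel cedar bridge" → head "bridge", modifier "citadel cedar".
"citadel cedar" → head "cedar", modifier "citadel".
"harvest hunter" → head "hunter", modifier "harvest".
Assembled: [marsh [[[citadel cedar] bridge] [harvest hunter]]].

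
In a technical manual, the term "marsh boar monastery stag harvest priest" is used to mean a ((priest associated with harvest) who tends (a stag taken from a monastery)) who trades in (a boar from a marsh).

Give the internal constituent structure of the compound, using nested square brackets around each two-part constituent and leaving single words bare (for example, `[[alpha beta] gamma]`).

At the top level: head "priest" (specifically "monastery stag harvest priest"); modifier "marsh boar".
Inside "marsh boar": head "boar", modifier "marsh".
Inside "monastery stag harvest priest": head "priest" (specifically "harvest priest"), modifier "monastery stag".
Inside "monastery stag": head "stag", modifier "monastery".
Inside "harvest priest": head "priest", modifier "harvest".
Putting it together: [[marsh boar] [[monastery stag] [harvest priest]]].

[[marsh boar] [[monastery stag] [harvest priest]]]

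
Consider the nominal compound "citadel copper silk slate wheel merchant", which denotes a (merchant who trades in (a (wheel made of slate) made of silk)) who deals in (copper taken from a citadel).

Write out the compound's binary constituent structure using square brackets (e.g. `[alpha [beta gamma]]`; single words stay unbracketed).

[[citadel copper] [[silk [slate wheel]] merchant]]

Whole compound: head "merchant" (specifically "silk slate wheel merchant"), modifier "citadel copper".
Inside "citadel copper": head "copper", modifier "citadel".
Inside "silk slate wheel merchant": head "merchant", modifier "silk slate wheel".
Inside "silk slate wheel": head "wheel" (specifically "slate wheel"), modifier "silk".
Inside "slate wheel": head "wheel", modifier "slate".
Assembled: [[citadel copper] [[silk [slate wheel]] merchant]].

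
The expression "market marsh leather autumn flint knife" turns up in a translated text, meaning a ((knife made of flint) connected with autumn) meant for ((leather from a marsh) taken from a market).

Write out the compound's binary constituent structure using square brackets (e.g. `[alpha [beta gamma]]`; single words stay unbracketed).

[[market [marsh leather]] [autumn [flint knife]]]

Whole compound: head "knife" (specifically "autumn flint knife"), modifier "market marsh leather".
Within "market marsh leather", the head is "leather" (specifically "marsh leather") and the modifier is "market".
Within "marsh leather", the head is "leather" and the modifier is "marsh".
Within "autumn flint knife", the head is "knife" (specifically "flint knife") and the modifier is "autumn".
Within "flint knife", the head is "knife" and the modifier is "flint".
Assembled: [[market [marsh leather]] [autumn [flint knife]]].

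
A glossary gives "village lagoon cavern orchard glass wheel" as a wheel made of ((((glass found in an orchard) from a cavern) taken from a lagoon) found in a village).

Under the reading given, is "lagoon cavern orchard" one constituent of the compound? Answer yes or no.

no

The top-level split is [village lagoon cavern orchard glass] [wheel]; the full structure is [[village [lagoon [cavern [orchard glass]]]] wheel].
"lagoon cavern orchard" straddles a constituent boundary, so it is not a single unit.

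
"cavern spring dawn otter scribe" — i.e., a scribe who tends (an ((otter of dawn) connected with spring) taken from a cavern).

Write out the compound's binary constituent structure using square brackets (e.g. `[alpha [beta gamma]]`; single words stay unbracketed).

The outermost head in the paraphrase is "scribe", modified by "cavern spring dawn otter".
Inside "cavern spring dawn otter": head "otter" (specifically "spring dawn otter"), modifier "cavern".
Inside "spring dawn otter": head "otter" (specifically "dawn otter"), modifier "spring".
Inside "dawn otter": head "otter", modifier "dawn".
Assembled: [[cavern [spring [dawn otter]]] scribe].

[[cavern [spring [dawn otter]]] scribe]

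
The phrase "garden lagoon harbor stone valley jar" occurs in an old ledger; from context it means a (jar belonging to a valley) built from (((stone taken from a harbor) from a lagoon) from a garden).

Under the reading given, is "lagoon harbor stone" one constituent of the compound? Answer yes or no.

The paraphrase groups the words so that "lagoon harbor stone" is one unit: it corresponds to a single parenthesized sub-phrase.
The full structure is [[garden [lagoon [harbor stone]]] [valley jar]], in which [lagoon harbor stone] is a constituent.

yes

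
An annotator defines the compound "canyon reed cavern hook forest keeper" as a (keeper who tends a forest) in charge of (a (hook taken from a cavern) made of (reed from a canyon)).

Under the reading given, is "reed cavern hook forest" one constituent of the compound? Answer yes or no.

The top-level split is [canyon reed cavern hook] [forest keeper]; the full structure is [[[canyon reed] [cavern hook]] [forest keeper]].
"reed cavern hook forest" straddles a constituent boundary, so it is not a single unit.

no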